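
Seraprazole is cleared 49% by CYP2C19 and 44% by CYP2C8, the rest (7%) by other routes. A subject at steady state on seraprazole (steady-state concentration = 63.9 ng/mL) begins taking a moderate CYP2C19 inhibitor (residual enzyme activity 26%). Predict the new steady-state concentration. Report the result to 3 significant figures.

CYP2C19: 0.49 × 0.26 = 0.1274
CYP2C8: 0.44 (unchanged)
Other: 0.07 (unchanged)
CL_new/CL_old = 0.1274 + 0.44 + 0.07 = 0.6374.
With dosing unchanged, steady-state concentration scales as 1/CL: 63.9 / 0.6374 = 100 ng/mL.

100 ng/mL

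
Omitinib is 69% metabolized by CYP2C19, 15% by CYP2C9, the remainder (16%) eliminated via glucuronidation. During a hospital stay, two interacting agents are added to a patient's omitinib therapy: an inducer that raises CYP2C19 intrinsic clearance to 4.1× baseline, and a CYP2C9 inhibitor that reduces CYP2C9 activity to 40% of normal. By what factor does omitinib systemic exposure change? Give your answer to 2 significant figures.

CYP2C19: 0.69 × 4.1 = 2.829
CYP2C9: 0.15 × 0.4 = 0.06
Other: 0.16 (unchanged)
CL_new/CL_old = 2.829 + 0.06 + 0.16 = 3.049.
Systemic exposure ∝ 1/CL: fold-change = 1 / 3.049 = 0.33.

0.33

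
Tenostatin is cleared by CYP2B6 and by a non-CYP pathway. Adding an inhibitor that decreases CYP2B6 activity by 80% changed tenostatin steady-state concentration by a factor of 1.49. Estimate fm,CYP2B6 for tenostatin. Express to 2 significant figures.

Call the CYP2B6 fraction fm. After the interaction, CL_new/CL_old = fm × 0.2 + (1 − fm).
Steady-state concentration ratio = 1 / (new CL fraction), so new CL fraction = 1 / 1.49 = 0.6711.
fm × 0.2 + 1 − fm = 0.6711  ⇒  fm × (0.2 − 1) = −0.3289  ⇒  fm = 0.41.

0.41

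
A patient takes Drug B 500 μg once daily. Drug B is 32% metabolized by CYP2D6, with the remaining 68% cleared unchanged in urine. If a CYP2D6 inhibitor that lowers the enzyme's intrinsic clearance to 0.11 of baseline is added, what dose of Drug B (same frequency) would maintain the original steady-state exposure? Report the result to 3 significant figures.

358 μg

The CYP2D6 pathway (32% of clearance) is reduced to 0.11× activity: 0.32 × 0.11 = 0.0352.
The remaining 68% of clearance is unaffected.
CL_new/CL_old = 0.0352 + 0.68 = 0.7152.
Css,avg = (dose rate)/CL, so holding Css fixed requires dose ∝ CL: 500 × 0.7152 = 358 μg.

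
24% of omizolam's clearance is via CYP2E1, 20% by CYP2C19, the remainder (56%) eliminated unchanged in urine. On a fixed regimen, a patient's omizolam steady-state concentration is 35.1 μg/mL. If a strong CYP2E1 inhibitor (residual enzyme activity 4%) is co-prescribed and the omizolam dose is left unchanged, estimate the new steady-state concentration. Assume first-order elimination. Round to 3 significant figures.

The CYP2E1 pathway (24% of clearance) drops to 0.04× activity: 0.24 × 0.04 = 0.0096.
CYP2C19 (20%) and the residual 56% are unaffected.
CL_new/CL_old = 0.0096 + 0.2 + 0.56 = 0.7696.
New steady-state concentration = baseline ÷ relative clearance = 35.1 / 0.7696 = 45.6 μg/mL.

45.6 μg/mL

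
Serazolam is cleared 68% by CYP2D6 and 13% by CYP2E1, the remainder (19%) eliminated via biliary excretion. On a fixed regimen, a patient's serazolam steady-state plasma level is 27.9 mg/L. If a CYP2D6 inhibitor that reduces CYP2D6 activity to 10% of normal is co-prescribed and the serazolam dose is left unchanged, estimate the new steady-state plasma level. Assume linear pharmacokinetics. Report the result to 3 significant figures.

CYP2D6: 0.68 × 0.1 = 0.068
CYP2E1: 0.13 (unchanged)
Other: 0.19 (unchanged)
New clearance relative to baseline: 0.068 + 0.13 + 0.19 = 0.388.
With dosing unchanged, steady-state plasma level scales as 1/CL: 27.9 / 0.388 = 71.9 mg/L.

71.9 mg/L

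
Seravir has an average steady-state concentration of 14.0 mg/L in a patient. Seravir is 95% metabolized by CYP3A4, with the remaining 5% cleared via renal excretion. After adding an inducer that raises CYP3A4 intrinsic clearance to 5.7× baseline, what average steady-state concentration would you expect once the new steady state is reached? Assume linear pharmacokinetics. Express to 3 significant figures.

2.56 mg/L

CYP3A4: 0.95 × 5.7 = 5.415
Other: 0.05 (unchanged)
CL_new/CL_old = 5.415 + 0.05 = 5.465.
With dosing unchanged, average steady-state concentration scales as 1/CL: 14.0 / 5.465 = 2.56 mg/L.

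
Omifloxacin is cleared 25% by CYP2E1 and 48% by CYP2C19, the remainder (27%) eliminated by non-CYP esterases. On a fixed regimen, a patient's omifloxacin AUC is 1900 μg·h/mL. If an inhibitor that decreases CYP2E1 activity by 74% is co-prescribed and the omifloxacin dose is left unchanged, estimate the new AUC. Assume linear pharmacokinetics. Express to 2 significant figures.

2.3 × 10³ μg·h/mL

The CYP2E1 pathway (25% of clearance) drops to 0.26× activity: 0.25 × 0.26 = 0.065.
CYP2C19 (48%) and the residual 27% are unaffected.
CL_new/CL_old = 0.065 + 0.48 + 0.27 = 0.815.
AUC ∝ 1/CL, so new value = 1900 / 0.815 = 2.3 × 10³ μg·h/mL.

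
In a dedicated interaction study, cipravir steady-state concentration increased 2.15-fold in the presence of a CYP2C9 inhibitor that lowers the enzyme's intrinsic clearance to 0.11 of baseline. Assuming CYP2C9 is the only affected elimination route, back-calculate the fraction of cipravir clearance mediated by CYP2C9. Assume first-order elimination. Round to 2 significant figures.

0.60

CL'/CL = 1 / 2.15 = 0.4651
0.11·fm + (1 − fm) = 0.4651
fm = (0.4651 − 1) / (0.11 − 1) = 0.60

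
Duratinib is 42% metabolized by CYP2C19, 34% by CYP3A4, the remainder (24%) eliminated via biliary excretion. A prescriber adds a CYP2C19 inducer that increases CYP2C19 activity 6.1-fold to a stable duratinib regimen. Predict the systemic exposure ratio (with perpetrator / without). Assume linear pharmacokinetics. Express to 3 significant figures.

0.318

The CYP2C19 pathway (42% of clearance) increases to 6.1× activity: 0.42 × 6.1 = 2.562.
CYP3A4 (34%) and the residual 24% are unaffected.
New clearance relative to baseline: 2.562 + 0.34 + 0.24 = 3.142.
Systemic exposure ratio = CL_old/CL_new = 1 / 3.142 = 0.318.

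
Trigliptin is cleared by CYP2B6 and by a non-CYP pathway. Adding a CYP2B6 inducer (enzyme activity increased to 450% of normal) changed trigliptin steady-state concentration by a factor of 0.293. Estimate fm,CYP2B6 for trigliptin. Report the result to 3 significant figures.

0.689

CL'/CL = 1 / 0.293 = 3.413
4.5·fm + (1 − fm) = 3.413
fm = (3.413 − 1) / (4.5 − 1) = 0.689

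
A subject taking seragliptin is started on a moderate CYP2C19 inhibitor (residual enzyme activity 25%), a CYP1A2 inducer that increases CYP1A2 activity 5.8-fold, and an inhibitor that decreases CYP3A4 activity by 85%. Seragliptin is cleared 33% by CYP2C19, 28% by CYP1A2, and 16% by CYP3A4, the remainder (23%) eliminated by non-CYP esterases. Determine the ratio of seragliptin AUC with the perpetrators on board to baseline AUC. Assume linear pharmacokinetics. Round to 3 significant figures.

0.510

The CYP2C19 pathway (33% of clearance) drops to 0.25× activity: 0.33 × 0.25 = 0.0825.
The CYP1A2 pathway (28% of clearance) rises to 5.8× activity: 0.28 × 5.8 = 1.624.
The CYP3A4 pathway (16% of clearance) falls to 0.15× activity: 0.16 × 0.15 = 0.024.
The remaining 23% of clearance is unaffected.
Relative clearance = 0.0825 + 1.624 + 0.024 + 0.23 = 1.9605.
Because AUC varies inversely with clearance, the combined effect is 1 / 1.9605 = 0.510.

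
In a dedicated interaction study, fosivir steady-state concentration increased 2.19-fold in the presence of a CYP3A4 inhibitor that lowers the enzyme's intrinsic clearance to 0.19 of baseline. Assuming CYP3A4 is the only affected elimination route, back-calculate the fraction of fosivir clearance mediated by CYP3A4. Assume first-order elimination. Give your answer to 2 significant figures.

CL'/CL = 1 / 2.19 = 0.4566
0.19·fm + (1 − fm) = 0.4566
fm = (0.4566 − 1) / (0.19 − 1) = 0.67

0.67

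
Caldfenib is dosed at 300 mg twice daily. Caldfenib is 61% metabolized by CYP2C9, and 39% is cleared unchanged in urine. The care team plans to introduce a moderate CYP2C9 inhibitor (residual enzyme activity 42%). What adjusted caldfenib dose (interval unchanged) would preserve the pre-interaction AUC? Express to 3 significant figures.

194 mg

CYP2C9: 0.61 × 0.42 = 0.2562
Other: 0.39 (unchanged)
Relative clearance = 0.2562 + 0.39 = 0.6462.
Css,avg = (dose rate)/CL, so holding Css fixed requires dose ∝ CL: 300 × 0.6462 = 194 mg.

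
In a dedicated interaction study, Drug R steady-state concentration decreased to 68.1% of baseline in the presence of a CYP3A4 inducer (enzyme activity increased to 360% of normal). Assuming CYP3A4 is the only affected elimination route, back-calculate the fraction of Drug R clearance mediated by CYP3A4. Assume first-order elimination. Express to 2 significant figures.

0.18

Call the CYP3A4 fraction fm. After the interaction, CL_new/CL_old = fm × 3.6 + (1 − fm).
Steady-state concentration ratio = 1 / (new CL fraction), so new CL fraction = 1 / 0.681 = 1.468.
fm × 3.6 + 1 − fm = 1.468  ⇒  fm × (3.6 − 1) = 0.4684  ⇒  fm = 0.18.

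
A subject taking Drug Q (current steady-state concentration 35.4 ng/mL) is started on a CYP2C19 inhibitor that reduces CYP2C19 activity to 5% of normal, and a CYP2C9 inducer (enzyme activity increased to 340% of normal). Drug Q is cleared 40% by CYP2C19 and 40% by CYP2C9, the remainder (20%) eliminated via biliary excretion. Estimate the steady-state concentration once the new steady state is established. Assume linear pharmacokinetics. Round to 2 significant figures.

22 ng/mL

The CYP2C19 pathway (40% of clearance) falls to 0.05× activity: 0.4 × 0.05 = 0.02.
The CYP2C9 pathway (40% of clearance) is boosted to 3.4× activity: 0.4 × 3.4 = 1.36.
The remaining 20% of clearance is unaffected.
Relative clearance = 0.02 + 1.36 + 0.2 = 1.58.
Dividing the baseline by the relative clearance: 35.4 / 1.58 = 22 ng/mL.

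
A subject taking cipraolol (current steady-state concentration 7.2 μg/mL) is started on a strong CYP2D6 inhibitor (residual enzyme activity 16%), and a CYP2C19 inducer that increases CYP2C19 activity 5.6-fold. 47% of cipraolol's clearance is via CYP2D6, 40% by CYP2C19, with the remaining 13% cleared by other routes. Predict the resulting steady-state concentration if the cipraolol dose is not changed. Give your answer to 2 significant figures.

The CYP2D6 pathway (47% of clearance) is reduced to 0.16× activity: 0.47 × 0.16 = 0.0752.
The CYP2C19 pathway (40% of clearance) rises to 5.6× activity: 0.4 × 5.6 = 2.24.
The remaining 13% of clearance is unaffected.
New clearance relative to baseline: 0.0752 + 2.24 + 0.13 = 2.4452.
New steady-state concentration = 7.2 / 2.4452 = 2.9 μg/mL (concentration scales inversely with clearance).

2.9 μg/mL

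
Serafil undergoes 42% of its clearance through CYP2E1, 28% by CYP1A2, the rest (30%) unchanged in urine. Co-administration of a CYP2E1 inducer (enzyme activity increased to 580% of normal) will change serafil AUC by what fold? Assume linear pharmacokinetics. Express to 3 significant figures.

0.332

CYP2E1: 0.42 × 5.8 = 2.436
CYP1A2: 0.28 (unchanged)
Other: 0.3 (unchanged)
New clearance relative to baseline: 2.436 + 0.28 + 0.3 = 3.016.
AUC ratio = CL_old/CL_new = 1 / 3.016 = 0.332.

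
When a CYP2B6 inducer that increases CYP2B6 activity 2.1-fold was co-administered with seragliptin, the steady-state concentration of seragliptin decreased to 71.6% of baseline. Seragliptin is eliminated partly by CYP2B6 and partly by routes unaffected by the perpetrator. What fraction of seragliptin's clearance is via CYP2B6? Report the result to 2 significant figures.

0.36

CL'/CL = 1 / 0.716 = 1.397
2.1·fm + (1 − fm) = 1.397
fm = (1.397 − 1) / (2.1 − 1) = 0.36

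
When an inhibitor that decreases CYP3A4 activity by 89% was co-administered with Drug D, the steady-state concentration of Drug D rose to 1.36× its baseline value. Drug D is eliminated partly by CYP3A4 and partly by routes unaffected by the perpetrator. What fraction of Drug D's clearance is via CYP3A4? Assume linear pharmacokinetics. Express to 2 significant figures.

CL'/CL = 1 / 1.36 = 0.7353
0.11·fm + (1 − fm) = 0.7353
fm = (0.7353 − 1) / (0.11 − 1) = 0.30

0.30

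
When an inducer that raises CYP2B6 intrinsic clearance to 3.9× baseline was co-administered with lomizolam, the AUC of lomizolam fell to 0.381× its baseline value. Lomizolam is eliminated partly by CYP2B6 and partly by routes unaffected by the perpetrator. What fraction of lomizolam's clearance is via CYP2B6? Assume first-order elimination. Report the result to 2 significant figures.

0.56

Call the CYP2B6 fraction fm. After the interaction, CL_new/CL_old = fm × 3.9 + (1 − fm).
AUC ratio = 1 / (new CL fraction), so new CL fraction = 1 / 0.381 = 2.625.
fm × 3.9 + 1 − fm = 2.625  ⇒  fm × (3.9 − 1) = 1.625  ⇒  fm = 0.56.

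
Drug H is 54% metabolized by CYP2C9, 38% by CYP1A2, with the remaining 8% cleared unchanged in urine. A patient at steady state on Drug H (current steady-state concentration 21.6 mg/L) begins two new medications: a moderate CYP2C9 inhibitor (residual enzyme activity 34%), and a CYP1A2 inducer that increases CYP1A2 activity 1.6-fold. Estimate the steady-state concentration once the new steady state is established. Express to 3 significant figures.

The CYP2C9 pathway (54% of clearance) drops to 0.34× activity: 0.54 × 0.34 = 0.1836.
The CYP1A2 pathway (38% of clearance) rises to 1.6× activity: 0.38 × 1.6 = 0.608.
The remaining 8% of clearance is unaffected.
Relative clearance = 0.1836 + 0.608 + 0.08 = 0.8716.
New steady-state concentration = 21.6 / 0.8716 = 24.8 mg/L (concentration scales inversely with clearance).

24.8 mg/L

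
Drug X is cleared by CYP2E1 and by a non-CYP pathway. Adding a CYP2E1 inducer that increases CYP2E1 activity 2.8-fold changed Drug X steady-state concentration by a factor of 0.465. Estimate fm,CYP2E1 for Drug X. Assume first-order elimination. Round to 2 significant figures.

Let x = fm,CYP2E1. Because steady-state concentration ∝ 1/CL, relative clearance rose to 1/0.465 = 2.151.
Only the CYP2E1 route changed, so 2.151 = x·2.8 + (1 − x), giving x = 0.64.

0.64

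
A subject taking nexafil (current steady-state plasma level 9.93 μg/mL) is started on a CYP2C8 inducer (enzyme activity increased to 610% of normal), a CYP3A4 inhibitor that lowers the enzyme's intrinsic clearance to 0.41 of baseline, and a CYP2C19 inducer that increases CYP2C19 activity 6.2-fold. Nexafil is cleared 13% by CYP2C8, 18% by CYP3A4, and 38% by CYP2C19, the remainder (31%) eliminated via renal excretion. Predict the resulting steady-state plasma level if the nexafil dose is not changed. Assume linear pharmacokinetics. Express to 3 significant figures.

The CYP2C8 pathway (13% of clearance) increases to 6.1× activity: 0.13 × 6.1 = 0.793.
The CYP3A4 pathway (18% of clearance) is reduced to 0.41× activity: 0.18 × 0.41 = 0.0738.
The CYP2C19 pathway (38% of clearance) increases to 6.2× activity: 0.38 × 6.2 = 2.356.
The remaining 31% of clearance is unaffected.
CL_new/CL_old = 0.793 + 0.0738 + 2.356 + 0.31 = 3.5328.
New steady-state plasma level = 9.93 / 3.5328 = 2.81 μg/mL (concentration scales inversely with clearance).

2.81 μg/mL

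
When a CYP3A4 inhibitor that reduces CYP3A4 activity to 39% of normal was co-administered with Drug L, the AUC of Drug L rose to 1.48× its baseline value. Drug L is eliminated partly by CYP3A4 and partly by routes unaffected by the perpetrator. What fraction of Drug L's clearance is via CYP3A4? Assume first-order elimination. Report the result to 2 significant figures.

0.53

CL'/CL = 1 / 1.48 = 0.6757
0.39·fm + (1 − fm) = 0.6757
fm = (0.6757 − 1) / (0.39 − 1) = 0.53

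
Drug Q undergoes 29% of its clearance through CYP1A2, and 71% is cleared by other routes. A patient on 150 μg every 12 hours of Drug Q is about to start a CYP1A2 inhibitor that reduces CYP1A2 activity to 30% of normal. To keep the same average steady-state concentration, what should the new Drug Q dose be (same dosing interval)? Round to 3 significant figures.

CYP1A2: 0.29 × 0.3 = 0.087
Other: 0.71 (unchanged)
CL_new/CL_old = 0.087 + 0.71 = 0.797.
To maintain the same steady-state level, dose must scale with clearance: new dose = 150 × 0.797 = 120 μg.

120 μg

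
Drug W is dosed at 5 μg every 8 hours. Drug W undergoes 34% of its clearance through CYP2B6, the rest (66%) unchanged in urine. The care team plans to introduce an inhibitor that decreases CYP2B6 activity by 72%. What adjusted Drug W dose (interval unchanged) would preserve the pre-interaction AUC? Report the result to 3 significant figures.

The CYP2B6 pathway (34% of clearance) is reduced to 0.28× activity: 0.34 × 0.28 = 0.0952.
Non-CYP routes (66%) are unchanged.
Relative clearance = 0.0952 + 0.66 = 0.7552.
To maintain the same steady-state level, dose must scale with clearance: new dose = 5 × 0.7552 = 3.78 μg.

3.78 μg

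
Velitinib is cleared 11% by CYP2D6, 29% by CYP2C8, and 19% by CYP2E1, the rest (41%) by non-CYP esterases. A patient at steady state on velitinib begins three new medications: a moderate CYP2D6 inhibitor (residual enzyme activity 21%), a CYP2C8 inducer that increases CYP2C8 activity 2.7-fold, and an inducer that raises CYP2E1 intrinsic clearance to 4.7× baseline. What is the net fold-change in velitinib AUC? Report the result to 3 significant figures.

0.474

The CYP2D6 pathway (11% of clearance) is reduced to 0.21× activity: 0.11 × 0.21 = 0.0231.
The CYP2C8 pathway (29% of clearance) rises to 2.7× activity: 0.29 × 2.7 = 0.783.
The CYP2E1 pathway (19% of clearance) rises to 4.7× activity: 0.19 × 4.7 = 0.893.
Non-CYP routes (41%) are unchanged.
New clearance relative to baseline: 0.0231 + 0.783 + 0.893 + 0.41 = 2.1091.
Net AUC ratio = 1 / 2.1091 = 0.474.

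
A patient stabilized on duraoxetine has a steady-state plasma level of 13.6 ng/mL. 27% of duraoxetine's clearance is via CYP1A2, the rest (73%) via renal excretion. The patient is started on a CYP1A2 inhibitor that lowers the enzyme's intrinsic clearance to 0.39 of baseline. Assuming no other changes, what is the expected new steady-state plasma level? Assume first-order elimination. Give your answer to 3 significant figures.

16.3 ng/mL

CYP1A2: 0.27 × 0.39 = 0.1053
Other: 0.73 (unchanged)
Relative clearance = 0.1053 + 0.73 = 0.8353.
New steady-state plasma level = baseline ÷ relative clearance = 13.6 / 0.8353 = 16.3 ng/mL.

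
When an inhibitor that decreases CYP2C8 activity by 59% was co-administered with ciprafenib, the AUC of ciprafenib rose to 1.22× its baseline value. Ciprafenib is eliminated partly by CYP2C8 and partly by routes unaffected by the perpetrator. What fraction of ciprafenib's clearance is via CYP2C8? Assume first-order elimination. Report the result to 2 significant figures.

Call the CYP2C8 fraction fm. After the interaction, CL_new/CL_old = fm × 0.41 + (1 − fm).
AUC ratio = 1 / (new CL fraction), so new CL fraction = 1 / 1.22 = 0.8197.
fm × 0.41 + 1 − fm = 0.8197  ⇒  fm × (0.41 − 1) = −0.1803  ⇒  fm = 0.31.

0.31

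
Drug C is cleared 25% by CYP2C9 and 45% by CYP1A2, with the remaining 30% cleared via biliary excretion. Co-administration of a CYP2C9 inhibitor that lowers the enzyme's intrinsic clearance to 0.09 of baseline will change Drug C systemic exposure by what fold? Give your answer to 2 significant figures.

1.3

The CYP2C9 pathway (25% of clearance) is reduced to 0.09× activity: 0.25 × 0.09 = 0.0225.
CYP1A2 (45%) and the residual 30% are unaffected.
CL_new/CL_old = 0.0225 + 0.45 + 0.3 = 0.7725.
Systemic exposure is inversely proportional to clearance, so the fold-change is 1 / 0.7725 = 1.3.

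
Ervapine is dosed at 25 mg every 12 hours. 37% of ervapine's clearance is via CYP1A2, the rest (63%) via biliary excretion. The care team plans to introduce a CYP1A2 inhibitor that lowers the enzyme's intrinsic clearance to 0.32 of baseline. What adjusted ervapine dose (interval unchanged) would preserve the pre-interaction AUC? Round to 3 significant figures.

18.7 mg

CYP1A2: 0.37 × 0.32 = 0.1184
Other: 0.63 (unchanged)
Relative clearance = 0.1184 + 0.63 = 0.7484.
Css,avg = (dose rate)/CL, so holding Css fixed requires dose ∝ CL: 25 × 0.7484 = 18.7 mg.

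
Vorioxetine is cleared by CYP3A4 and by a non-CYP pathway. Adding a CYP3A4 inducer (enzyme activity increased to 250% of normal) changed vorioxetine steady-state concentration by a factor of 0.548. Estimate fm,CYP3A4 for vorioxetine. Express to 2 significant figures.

0.55

Let x = fm,CYP3A4. Because steady-state concentration ∝ 1/CL, relative clearance rose to 1/0.548 = 1.825.
Setting x·2.5 + (1 − x) = 1.825 and solving: x = (1.825 − 1)/(2.5 − 1) = 0.55.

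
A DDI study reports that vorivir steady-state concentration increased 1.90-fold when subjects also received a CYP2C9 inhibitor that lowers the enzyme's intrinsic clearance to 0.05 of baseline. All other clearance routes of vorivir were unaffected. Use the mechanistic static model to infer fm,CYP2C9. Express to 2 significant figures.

CL'/CL = 1 / 1.90 = 0.5263
0.05·fm + (1 − fm) = 0.5263
fm = (0.5263 − 1) / (0.05 − 1) = 0.50

0.50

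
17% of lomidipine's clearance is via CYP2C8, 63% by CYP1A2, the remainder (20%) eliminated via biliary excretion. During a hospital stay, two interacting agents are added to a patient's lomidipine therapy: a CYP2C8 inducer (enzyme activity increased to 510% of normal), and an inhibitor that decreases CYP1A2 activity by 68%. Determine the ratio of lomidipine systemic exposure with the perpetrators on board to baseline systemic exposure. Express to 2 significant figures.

The CYP2C8 pathway (17% of clearance) rises to 5.1× activity: 0.17 × 5.1 = 0.867.
The CYP1A2 pathway (63% of clearance) falls to 0.32× activity: 0.63 × 0.32 = 0.2016.
The remaining 20% of clearance is unaffected.
CL_new/CL_old = 0.867 + 0.2016 + 0.2 = 1.2686.
Systemic exposure ∝ 1/CL: fold-change = 1 / 1.2686 = 0.79.

0.79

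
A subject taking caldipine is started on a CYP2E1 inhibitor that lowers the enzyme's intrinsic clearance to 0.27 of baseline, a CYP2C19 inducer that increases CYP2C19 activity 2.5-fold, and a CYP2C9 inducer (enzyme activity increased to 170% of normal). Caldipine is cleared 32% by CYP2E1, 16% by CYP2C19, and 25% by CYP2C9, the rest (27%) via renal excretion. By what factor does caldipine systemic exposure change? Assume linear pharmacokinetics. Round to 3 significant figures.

0.846

CYP2E1: 0.32 × 0.27 = 0.0864
CYP2C19: 0.16 × 2.5 = 0.4
CYP2C9: 0.25 × 1.7 = 0.425
Other: 0.27 (unchanged)
Relative clearance = 0.0864 + 0.4 + 0.425 + 0.27 = 1.1814.
Net systemic exposure ratio = 1 / 1.1814 = 0.846.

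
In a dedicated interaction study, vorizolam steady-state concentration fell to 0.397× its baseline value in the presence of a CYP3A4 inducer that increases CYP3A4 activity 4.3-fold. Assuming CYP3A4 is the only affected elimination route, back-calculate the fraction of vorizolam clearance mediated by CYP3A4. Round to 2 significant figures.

0.46

Call the CYP3A4 fraction fm. After the interaction, CL_new/CL_old = fm × 4.3 + (1 − fm).
Steady-state concentration ratio = 1 / (new CL fraction), so new CL fraction = 1 / 0.397 = 2.519.
fm × 4.3 + 1 − fm = 2.519  ⇒  fm × (4.3 − 1) = 1.519  ⇒  fm = 0.46.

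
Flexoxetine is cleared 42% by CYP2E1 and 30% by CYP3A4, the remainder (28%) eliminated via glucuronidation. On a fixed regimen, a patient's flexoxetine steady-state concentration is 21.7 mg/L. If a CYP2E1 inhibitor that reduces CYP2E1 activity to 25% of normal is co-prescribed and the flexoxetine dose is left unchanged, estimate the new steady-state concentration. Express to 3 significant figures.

The CYP2E1 pathway (42% of clearance) falls to 0.25× activity: 0.42 × 0.25 = 0.105.
CYP3A4 (30%) and the residual 28% are unaffected.
New clearance relative to baseline: 0.105 + 0.3 + 0.28 = 0.685.
Steady-state concentration ∝ 1/CL, so new value = 21.7 / 0.685 = 31.7 mg/L.

31.7 mg/L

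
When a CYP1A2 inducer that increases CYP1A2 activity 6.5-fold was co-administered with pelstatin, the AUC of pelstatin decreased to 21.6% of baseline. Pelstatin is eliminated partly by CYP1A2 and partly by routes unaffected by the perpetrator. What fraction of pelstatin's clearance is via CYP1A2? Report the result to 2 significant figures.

0.66

Let x = fm,CYP1A2. Because AUC ∝ 1/CL, relative clearance rose to 1/0.216 = 4.63.
Only the CYP1A2 route changed, so 4.63 = x·6.5 + (1 − x), giving x = 0.66.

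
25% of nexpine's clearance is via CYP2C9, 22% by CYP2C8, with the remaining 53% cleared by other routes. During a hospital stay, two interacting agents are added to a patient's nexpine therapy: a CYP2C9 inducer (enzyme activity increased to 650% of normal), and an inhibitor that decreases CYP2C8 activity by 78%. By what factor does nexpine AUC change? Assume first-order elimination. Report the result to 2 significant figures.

CYP2C9: 0.25 × 6.5 = 1.625
CYP2C8: 0.22 × 0.22 = 0.0484
Other: 0.53 (unchanged)
CL_new/CL_old = 1.625 + 0.0484 + 0.53 = 2.2034.
Because AUC varies inversely with clearance, the combined effect is 1 / 2.2034 = 0.45.

0.45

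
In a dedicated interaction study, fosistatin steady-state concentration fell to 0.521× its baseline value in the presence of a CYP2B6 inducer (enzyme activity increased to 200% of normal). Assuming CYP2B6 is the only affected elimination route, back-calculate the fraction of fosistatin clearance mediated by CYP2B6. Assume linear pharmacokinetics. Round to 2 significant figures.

Let x = fm,CYP2B6. Because steady-state concentration ∝ 1/CL, relative clearance rose to 1/0.521 = 1.919.
Setting x·2 + (1 − x) = 1.919 and solving: x = (1.919 − 1)/(2 − 1) = 0.92.

0.92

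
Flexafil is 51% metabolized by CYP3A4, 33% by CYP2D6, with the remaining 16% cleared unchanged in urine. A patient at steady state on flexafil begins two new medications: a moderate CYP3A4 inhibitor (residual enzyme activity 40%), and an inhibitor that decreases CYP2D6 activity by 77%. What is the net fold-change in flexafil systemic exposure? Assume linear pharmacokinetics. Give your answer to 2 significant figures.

CYP3A4: 0.51 × 0.4 = 0.204
CYP2D6: 0.33 × 0.23 = 0.0759
Other: 0.16 (unchanged)
CL_new/CL_old = 0.204 + 0.0759 + 0.16 = 0.4399.
Systemic exposure ∝ 1/CL: fold-change = 1 / 0.4399 = 2.3.

2.3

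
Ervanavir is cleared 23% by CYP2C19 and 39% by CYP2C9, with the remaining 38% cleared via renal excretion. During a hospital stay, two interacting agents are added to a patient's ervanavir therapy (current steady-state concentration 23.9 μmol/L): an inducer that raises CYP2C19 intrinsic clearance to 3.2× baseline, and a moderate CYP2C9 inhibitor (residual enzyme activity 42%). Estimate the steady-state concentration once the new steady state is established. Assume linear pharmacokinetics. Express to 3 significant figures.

The CYP2C19 pathway (23% of clearance) rises to 3.2× activity: 0.23 × 3.2 = 0.736.
The CYP2C9 pathway (39% of clearance) falls to 0.42× activity: 0.39 × 0.42 = 0.1638.
The remaining 38% of clearance is unaffected.
Relative clearance = 0.736 + 0.1638 + 0.38 = 1.2798.
Steady-state concentration ∝ 1/CL: new value = 23.9 / 1.2798 = 18.7 μmol/L.

18.7 μmol/L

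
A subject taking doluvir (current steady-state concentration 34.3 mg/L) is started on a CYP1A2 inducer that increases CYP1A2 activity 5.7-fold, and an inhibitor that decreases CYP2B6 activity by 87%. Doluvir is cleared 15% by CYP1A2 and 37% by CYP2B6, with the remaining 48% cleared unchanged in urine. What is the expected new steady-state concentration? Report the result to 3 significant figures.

24.8 mg/L

The CYP1A2 pathway (15% of clearance) is boosted to 5.7× activity: 0.15 × 5.7 = 0.855.
The CYP2B6 pathway (37% of clearance) drops to 0.13× activity: 0.37 × 0.13 = 0.0481.
Non-CYP routes (48%) are unchanged.
CL_new/CL_old = 0.855 + 0.0481 + 0.48 = 1.3831.
New steady-state concentration = 34.3 / 1.3831 = 24.8 mg/L (concentration scales inversely with clearance).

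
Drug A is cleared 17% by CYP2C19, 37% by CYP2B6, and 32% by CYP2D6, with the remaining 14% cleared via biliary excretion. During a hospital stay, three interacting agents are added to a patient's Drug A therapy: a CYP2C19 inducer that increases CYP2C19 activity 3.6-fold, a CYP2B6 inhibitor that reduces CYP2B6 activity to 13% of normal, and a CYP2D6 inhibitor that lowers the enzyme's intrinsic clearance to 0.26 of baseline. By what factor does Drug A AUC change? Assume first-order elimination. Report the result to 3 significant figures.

1.13

The CYP2C19 pathway (17% of clearance) is boosted to 3.6× activity: 0.17 × 3.6 = 0.612.
The CYP2B6 pathway (37% of clearance) drops to 0.13× activity: 0.37 × 0.13 = 0.0481.
The CYP2D6 pathway (32% of clearance) is reduced to 0.26× activity: 0.32 × 0.26 = 0.0832.
Non-CYP routes (14%) are unchanged.
Relative clearance = 0.612 + 0.0481 + 0.0832 + 0.14 = 0.8833.
AUC ∝ 1/CL: fold-change = 1 / 0.8833 = 1.13.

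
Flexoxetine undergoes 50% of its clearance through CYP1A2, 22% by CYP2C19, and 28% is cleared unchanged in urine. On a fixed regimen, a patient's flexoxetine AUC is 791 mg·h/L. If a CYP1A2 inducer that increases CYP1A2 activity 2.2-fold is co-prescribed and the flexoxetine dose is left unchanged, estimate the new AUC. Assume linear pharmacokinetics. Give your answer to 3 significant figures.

CYP1A2: 0.5 × 2.2 = 1.1
CYP2C19: 0.22 (unchanged)
Other: 0.28 (unchanged)
New clearance relative to baseline: 1.1 + 0.22 + 0.28 = 1.6.
New AUC = baseline ÷ relative clearance = 791 / 1.6 = 494 mg·h/L.

494 mg·h/L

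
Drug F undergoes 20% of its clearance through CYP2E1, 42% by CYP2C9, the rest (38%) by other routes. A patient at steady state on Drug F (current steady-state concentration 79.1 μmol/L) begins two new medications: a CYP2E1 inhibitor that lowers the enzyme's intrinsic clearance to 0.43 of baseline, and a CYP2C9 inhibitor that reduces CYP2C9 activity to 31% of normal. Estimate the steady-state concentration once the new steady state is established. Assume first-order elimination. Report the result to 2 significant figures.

1.3 × 10² μmol/L

The CYP2E1 pathway (20% of clearance) is reduced to 0.43× activity: 0.2 × 0.43 = 0.086.
The CYP2C9 pathway (42% of clearance) is reduced to 0.31× activity: 0.42 × 0.31 = 0.1302.
The remaining 38% of clearance is unaffected.
Relative clearance = 0.086 + 0.1302 + 0.38 = 0.5962.
New steady-state concentration = 79.1 / 0.5962 = 1.3 × 10² μmol/L (concentration scales inversely with clearance).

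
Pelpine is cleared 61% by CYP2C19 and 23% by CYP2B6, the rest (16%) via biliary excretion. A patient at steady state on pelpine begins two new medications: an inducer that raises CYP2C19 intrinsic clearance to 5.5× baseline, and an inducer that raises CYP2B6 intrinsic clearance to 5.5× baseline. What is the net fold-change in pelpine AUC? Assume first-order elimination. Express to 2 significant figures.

0.21

CYP2C19: 0.61 × 5.5 = 3.355
CYP2B6: 0.23 × 5.5 = 1.265
Other: 0.16 (unchanged)
CL_new/CL_old = 3.355 + 1.265 + 0.16 = 4.78.
Net AUC ratio = 1 / 4.78 = 0.21.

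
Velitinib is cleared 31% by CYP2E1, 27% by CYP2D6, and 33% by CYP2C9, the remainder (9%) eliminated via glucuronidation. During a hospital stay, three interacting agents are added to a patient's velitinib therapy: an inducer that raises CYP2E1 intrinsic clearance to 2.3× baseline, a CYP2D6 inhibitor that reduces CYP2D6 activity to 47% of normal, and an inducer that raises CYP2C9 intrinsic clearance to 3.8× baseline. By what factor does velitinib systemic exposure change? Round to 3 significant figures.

0.458

CYP2E1: 0.31 × 2.3 = 0.713
CYP2D6: 0.27 × 0.47 = 0.1269
CYP2C9: 0.33 × 3.8 = 1.254
Other: 0.09 (unchanged)
Relative clearance = 0.713 + 0.1269 + 1.254 + 0.09 = 2.1839.
Because systemic exposure varies inversely with clearance, the combined effect is 1 / 2.1839 = 0.458.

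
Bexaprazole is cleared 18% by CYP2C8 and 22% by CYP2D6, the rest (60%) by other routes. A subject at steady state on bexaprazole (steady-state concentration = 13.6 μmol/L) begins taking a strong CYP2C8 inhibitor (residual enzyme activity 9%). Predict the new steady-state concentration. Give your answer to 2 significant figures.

The CYP2C8 pathway (18% of clearance) falls to 0.09× activity: 0.18 × 0.09 = 0.0162.
CYP2D6 (22%) and the residual 60% are unaffected.
CL_new/CL_old = 0.0162 + 0.22 + 0.6 = 0.8362.
With dosing unchanged, steady-state concentration scales as 1/CL: 13.6 / 0.8362 = 16 μmol/L.

16 μmol/L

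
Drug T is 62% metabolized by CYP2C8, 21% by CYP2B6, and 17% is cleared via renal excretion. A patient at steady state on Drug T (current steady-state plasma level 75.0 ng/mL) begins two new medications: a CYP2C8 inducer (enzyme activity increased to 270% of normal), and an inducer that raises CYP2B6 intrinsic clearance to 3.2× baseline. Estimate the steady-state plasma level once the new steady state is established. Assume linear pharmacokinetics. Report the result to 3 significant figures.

The CYP2C8 pathway (62% of clearance) is boosted to 2.7× activity: 0.62 × 2.7 = 1.674.
The CYP2B6 pathway (21% of clearance) rises to 3.2× activity: 0.21 × 3.2 = 0.672.
Non-CYP routes (17%) are unchanged.
New clearance relative to baseline: 1.674 + 0.672 + 0.17 = 2.516.
New steady-state plasma level = 75.0 / 2.516 = 29.8 ng/mL (concentration scales inversely with clearance).

29.8 ng/mL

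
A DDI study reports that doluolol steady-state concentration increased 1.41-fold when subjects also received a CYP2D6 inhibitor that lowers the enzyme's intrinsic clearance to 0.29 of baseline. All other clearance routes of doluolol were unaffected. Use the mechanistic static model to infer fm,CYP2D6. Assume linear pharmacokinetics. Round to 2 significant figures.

CL'/CL = 1 / 1.41 = 0.7092
0.29·fm + (1 − fm) = 0.7092
fm = (0.7092 − 1) / (0.29 − 1) = 0.41

0.41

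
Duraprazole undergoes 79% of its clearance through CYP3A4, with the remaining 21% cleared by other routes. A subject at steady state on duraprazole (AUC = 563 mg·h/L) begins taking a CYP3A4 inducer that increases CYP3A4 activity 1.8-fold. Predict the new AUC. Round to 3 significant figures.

345 mg·h/L

CYP3A4: 0.79 × 1.8 = 1.422
Other: 0.21 (unchanged)
CL_new/CL_old = 1.422 + 0.21 = 1.632.
With dosing unchanged, AUC scales as 1/CL: 563 / 1.632 = 345 mg·h/L.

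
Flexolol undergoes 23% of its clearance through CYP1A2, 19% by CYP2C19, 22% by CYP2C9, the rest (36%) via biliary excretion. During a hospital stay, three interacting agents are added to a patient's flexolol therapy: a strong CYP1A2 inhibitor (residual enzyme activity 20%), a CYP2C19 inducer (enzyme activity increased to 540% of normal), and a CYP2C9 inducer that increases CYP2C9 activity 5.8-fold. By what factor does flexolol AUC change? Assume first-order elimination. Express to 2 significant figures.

CYP1A2: 0.23 × 0.2 = 0.046
CYP2C19: 0.19 × 5.4 = 1.026
CYP2C9: 0.22 × 5.8 = 1.276
Other: 0.36 (unchanged)
New clearance relative to baseline: 0.046 + 1.026 + 1.276 + 0.36 = 2.708.
Because AUC varies inversely with clearance, the combined effect is 1 / 2.708 = 0.37.

0.37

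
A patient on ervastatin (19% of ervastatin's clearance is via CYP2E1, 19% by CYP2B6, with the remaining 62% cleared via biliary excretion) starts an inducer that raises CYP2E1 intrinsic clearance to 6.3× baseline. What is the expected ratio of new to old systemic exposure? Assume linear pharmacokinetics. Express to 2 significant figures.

The CYP2E1 pathway (19% of clearance) rises to 6.3× activity: 0.19 × 6.3 = 1.197.
CYP2B6 (19%) and the residual 62% are unaffected.
New clearance relative to baseline: 1.197 + 0.19 + 0.62 = 2.007.
Since systemic exposure ∝ 1/CL, the ratio is 1 / 2.007 = 0.50.

0.50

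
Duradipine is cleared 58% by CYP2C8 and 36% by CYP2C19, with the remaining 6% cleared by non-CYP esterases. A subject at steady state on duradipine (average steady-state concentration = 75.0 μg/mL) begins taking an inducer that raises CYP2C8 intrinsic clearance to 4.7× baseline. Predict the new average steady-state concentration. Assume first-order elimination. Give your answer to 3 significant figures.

CYP2C8: 0.58 × 4.7 = 2.726
CYP2C19: 0.36 (unchanged)
Other: 0.06 (unchanged)
Relative clearance = 2.726 + 0.36 + 0.06 = 3.146.
With dosing unchanged, average steady-state concentration scales as 1/CL: 75.0 / 3.146 = 23.8 μg/mL.

23.8 μg/mL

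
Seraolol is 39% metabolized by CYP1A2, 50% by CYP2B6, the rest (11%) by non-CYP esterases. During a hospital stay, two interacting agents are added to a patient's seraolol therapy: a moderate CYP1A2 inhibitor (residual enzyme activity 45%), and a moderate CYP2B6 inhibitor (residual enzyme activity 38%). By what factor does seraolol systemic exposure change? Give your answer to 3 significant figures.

The CYP1A2 pathway (39% of clearance) falls to 0.45× activity: 0.39 × 0.45 = 0.1755.
The CYP2B6 pathway (50% of clearance) is reduced to 0.38× activity: 0.5 × 0.38 = 0.19.
Non-CYP routes (11%) are unchanged.
CL_new/CL_old = 0.1755 + 0.19 + 0.11 = 0.4755.
Because systemic exposure varies inversely with clearance, the combined effect is 1 / 0.4755 = 2.10.

2.10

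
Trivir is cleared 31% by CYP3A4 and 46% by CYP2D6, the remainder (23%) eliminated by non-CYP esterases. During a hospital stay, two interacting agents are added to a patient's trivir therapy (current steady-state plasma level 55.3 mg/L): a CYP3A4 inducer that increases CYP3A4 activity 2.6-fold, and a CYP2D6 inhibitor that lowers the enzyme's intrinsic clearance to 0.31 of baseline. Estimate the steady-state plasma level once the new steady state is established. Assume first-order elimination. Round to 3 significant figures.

The CYP3A4 pathway (31% of clearance) rises to 2.6× activity: 0.31 × 2.6 = 0.806.
The CYP2D6 pathway (46% of clearance) drops to 0.31× activity: 0.46 × 0.31 = 0.1426.
Non-CYP routes (23%) are unchanged.
New clearance relative to baseline: 0.806 + 0.1426 + 0.23 = 1.1786.
New steady-state plasma level = 55.3 / 1.1786 = 46.9 mg/L (concentration scales inversely with clearance).

46.9 mg/L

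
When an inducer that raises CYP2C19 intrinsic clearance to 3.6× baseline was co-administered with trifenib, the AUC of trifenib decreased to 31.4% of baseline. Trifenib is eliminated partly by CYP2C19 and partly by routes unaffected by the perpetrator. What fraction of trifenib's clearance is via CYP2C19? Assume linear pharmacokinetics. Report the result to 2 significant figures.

Write x for the fraction cleared via CYP2C19. The observed AUC change means clearance rose to 1/0.314 = 3.185 of baseline.
Setting x·3.6 + (1 − x) = 3.185 and solving: x = (3.185 − 1)/(3.6 − 1) = 0.84.

0.84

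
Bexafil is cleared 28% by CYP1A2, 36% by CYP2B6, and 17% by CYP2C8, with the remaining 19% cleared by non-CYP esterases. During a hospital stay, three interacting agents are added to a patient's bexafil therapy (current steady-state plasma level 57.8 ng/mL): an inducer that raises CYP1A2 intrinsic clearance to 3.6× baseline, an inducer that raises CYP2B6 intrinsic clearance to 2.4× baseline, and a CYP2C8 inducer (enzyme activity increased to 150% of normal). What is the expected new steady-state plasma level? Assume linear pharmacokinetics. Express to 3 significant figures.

24.9 ng/mL

The CYP1A2 pathway (28% of clearance) rises to 3.6× activity: 0.28 × 3.6 = 1.008.
The CYP2B6 pathway (36% of clearance) is boosted to 2.4× activity: 0.36 × 2.4 = 0.864.
The CYP2C8 pathway (17% of clearance) increases to 1.5× activity: 0.17 × 1.5 = 0.255.
Non-CYP routes (19%) are unchanged.
CL_new/CL_old = 1.008 + 0.864 + 0.255 + 0.19 = 2.317.
Steady-state plasma level ∝ 1/CL: new value = 57.8 / 2.317 = 24.9 ng/mL.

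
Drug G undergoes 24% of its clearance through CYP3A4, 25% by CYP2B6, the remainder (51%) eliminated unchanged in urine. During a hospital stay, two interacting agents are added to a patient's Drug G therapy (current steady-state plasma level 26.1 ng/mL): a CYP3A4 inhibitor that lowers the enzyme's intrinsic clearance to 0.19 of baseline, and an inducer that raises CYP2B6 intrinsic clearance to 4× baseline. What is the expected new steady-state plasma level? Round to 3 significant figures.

16.8 ng/mL

CYP3A4: 0.24 × 0.19 = 0.0456
CYP2B6: 0.25 × 4 = 1
Other: 0.51 (unchanged)
New clearance relative to baseline: 0.0456 + 1 + 0.51 = 1.5556.
Dividing the baseline by the relative clearance: 26.1 / 1.5556 = 16.8 ng/mL.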